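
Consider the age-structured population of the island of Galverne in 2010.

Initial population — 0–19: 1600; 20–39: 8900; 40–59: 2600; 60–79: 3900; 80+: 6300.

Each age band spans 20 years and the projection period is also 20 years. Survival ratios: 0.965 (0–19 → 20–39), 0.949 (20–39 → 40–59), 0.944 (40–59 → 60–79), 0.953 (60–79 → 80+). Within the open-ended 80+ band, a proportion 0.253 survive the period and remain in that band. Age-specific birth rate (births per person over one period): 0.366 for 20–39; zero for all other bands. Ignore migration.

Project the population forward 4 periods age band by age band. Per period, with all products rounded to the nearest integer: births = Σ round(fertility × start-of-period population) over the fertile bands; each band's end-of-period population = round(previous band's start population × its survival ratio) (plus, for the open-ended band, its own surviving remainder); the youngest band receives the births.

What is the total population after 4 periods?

Call the groups 1 to 5, youngest first.
[period 1]
Births: 8900 × 0.366 = 3257
Group 2: 1600 × 0.965 = 1544
Group 3: 8900 × 0.949 = 8446
Group 4: 2600 × 0.944 = 2454
Group 5: 3900 × 0.953 + 6300 × 0.253 = 3717 + 1594 = 5311
End of period: [3257, 1544, 8446, 2454, 5311]
[period 2]
Births: 1544 × 0.366 = 565
Group 2: 3257 × 0.965 = 3143
Group 3: 1544 × 0.949 = 1465
Group 4: 8446 × 0.944 = 7973
Group 5: 2454 × 0.953 + 5311 × 0.253 = 2339 + 1344 = 3683
End of period: [565, 3143, 1465, 7973, 3683]
[period 3]
Births: 3143 × 0.366 = 1150
Group 2: 565 × 0.965 = 545
Group 3: 3143 × 0.949 = 2983
Group 4: 1465 × 0.944 = 1383
Group 5: 7973 × 0.953 + 3683 × 0.253 = 7598 + 932 = 8530
End of period: [1150, 545, 2983, 1383, 8530]
[period 4]
Births: 545 × 0.366 = 199
Group 2: 1150 × 0.965 = 1110
Group 3: 545 × 0.949 = 517
Group 4: 2983 × 0.944 = 2816
Group 5: 1383 × 0.953 + 8530 × 0.253 = 1318 + 2158 = 3476
End of period: [199, 1110, 517, 2816, 3476]
Total after period 4: 199 + 1110 + 517 + 2816 + 3476 = 8118

8118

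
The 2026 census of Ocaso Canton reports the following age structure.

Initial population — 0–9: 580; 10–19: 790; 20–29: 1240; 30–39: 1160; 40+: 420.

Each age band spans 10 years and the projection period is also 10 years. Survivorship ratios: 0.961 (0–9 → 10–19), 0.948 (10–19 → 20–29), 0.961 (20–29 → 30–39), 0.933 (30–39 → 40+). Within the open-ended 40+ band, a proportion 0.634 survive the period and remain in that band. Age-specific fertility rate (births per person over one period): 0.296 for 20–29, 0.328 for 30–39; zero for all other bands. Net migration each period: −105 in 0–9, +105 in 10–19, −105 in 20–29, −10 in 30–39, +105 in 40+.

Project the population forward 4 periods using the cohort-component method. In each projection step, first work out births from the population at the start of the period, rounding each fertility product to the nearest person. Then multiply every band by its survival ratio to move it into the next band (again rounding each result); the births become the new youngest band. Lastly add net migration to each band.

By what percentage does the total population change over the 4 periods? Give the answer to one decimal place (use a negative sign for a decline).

-19.0

(Bands numbered youngest = 1 to oldest = 5.)
[period 1]
Births: 1240 × 0.296 = 367  |  1160 × 0.328 = 380 ⇒ total 747
Band 2: 580 × 0.961 = 557
Band 3: 790 × 0.948 = 749
Band 4: 1240 × 0.961 = 1192
Band 5: 1160 × 0.933 + 420 × 0.634 = 1082 + 266 = 1348
Net migration: Band 1 − 105 → 642; Band 2 + 105 → 662; Band 3 − 105 → 644; Band 4 − 10 → 1182; Band 5 + 105 → 1453
→ [642, 662, 644, 1182, 1453]
[period 2]
Births: 644 × 0.296 = 191  |  1182 × 0.328 = 388 ⇒ total 579
Band 2: 642 × 0.961 = 617
Band 3: 662 × 0.948 = 628
Band 4: 644 × 0.961 = 619
Band 5: 1182 × 0.933 + 1453 × 0.634 = 1103 + 921 = 2024
Net migration: Band 1 − 105 → 474; Band 2 + 105 → 722; Band 3 − 105 → 523; Band 4 − 10 → 609; Band 5 + 105 → 2129
→ [474, 722, 523, 609, 2129]
[period 3]
Births: 523 × 0.296 = 155  |  609 × 0.328 = 200 ⇒ total 355
Band 2: 474 × 0.961 = 456
Band 3: 722 × 0.948 = 684
Band 4: 523 × 0.961 = 503
Band 5: 609 × 0.933 + 2129 × 0.634 = 568 + 1350 = 1918
Net migration: Band 1 − 105 → 250; Band 2 + 105 → 561; Band 3 − 105 → 579; Band 4 − 10 → 493; Band 5 + 105 → 2023
→ [250, 561, 579, 493, 2023]
[period 4]
Births: 579 × 0.296 = 171  |  493 × 0.328 = 162 ⇒ total 333
Band 2: 250 × 0.961 = 240
Band 3: 561 × 0.948 = 532
Band 4: 579 × 0.961 = 556
Band 5: 493 × 0.933 + 2023 × 0.634 = 460 + 1283 = 1743
Net migration: Band 1 − 105 → 228; Band 2 + 105 → 345; Band 3 − 105 → 427; Band 4 − 10 → 546; Band 5 + 105 → 1848
→ [228, 345, 427, 546, 1848]
Total: 4190 → 3394; change = -796; percentage change = -19.0%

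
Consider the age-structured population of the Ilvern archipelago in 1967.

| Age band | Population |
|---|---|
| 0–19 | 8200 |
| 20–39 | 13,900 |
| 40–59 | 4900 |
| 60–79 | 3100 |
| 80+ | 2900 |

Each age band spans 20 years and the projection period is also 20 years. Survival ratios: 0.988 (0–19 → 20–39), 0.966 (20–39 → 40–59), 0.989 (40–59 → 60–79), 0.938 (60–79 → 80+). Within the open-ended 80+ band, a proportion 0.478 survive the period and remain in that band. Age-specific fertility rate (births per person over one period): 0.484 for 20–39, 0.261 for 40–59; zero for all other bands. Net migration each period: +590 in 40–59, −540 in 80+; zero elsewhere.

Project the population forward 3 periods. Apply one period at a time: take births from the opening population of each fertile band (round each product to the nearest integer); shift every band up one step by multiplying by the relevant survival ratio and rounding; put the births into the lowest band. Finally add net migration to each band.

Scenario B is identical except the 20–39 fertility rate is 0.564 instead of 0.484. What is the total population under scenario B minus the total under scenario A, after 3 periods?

Period 1:
Births: 13900 × 0.484 = 6728  |  4900 × 0.261 = 1279 → 8007
20–39: 8200 × 0.988 = 8102
40–59: 13900 × 0.966 = 13427
60–79: 4900 × 0.989 = 4846
80+: 3100 × 0.938 + 2900 × 0.478 = 2908 + 1386 = 4294
Net migration: 40–59 + 590 → 14017; 80+ − 540 → 3754
End of period: [8007, 8102, 14017, 4846, 3754]
Period 2:
Births: 8102 × 0.484 = 3921  |  14017 × 0.261 = 3658 → 7579
20–39: 8007 × 0.988 = 7911
40–59: 8102 × 0.966 = 7827
60–79: 14017 × 0.989 = 13863
80+: 4846 × 0.938 + 3754 × 0.478 = 4546 + 1794 = 6340
Net migration: 40–59 + 590 → 8417; 80+ − 540 → 5800
End of period: [7579, 7911, 8417, 13863, 5800]
Period 3:
Births: 7911 × 0.484 = 3829  |  8417 × 0.261 = 2197 → 6026
20–39: 7579 × 0.988 = 7488
40–59: 7911 × 0.966 = 7642
60–79: 8417 × 0.989 = 8324
80+: 13863 × 0.938 + 5800 × 0.478 = 13003 + 2772 = 15775
Net migration: 40–59 + 590 → 8232; 80+ − 540 → 15235
End of period: [6026, 7488, 8232, 8324, 15235]
Scenario A total after 3 periods: 45305
Scenario B projection —
Period 1:
Births: 13900 × 0.564 = 7840  |  4900 × 0.261 = 1279 → 9119
20–39: 8200 × 0.988 = 8102
40–59: 13900 × 0.966 = 13427
60–79: 4900 × 0.989 = 4846
80+: 3100 × 0.938 + 2900 × 0.478 = 2908 + 1386 = 4294
Net migration: 40–59 + 590 → 14017; 80+ − 540 → 3754
End of period: [9119, 8102, 14017, 4846, 3754]
Period 2:
Births: 8102 × 0.564 = 4570  |  14017 × 0.261 = 3658 → 8228
20–39: 9119 × 0.988 = 9010
40–59: 8102 × 0.966 = 7827
60–79: 14017 × 0.989 = 13863
80+: 4846 × 0.938 + 3754 × 0.478 = 4546 + 1794 = 6340
Net migration: 40–59 + 590 → 8417; 80+ − 540 → 5800
End of period: [8228, 9010, 8417, 13863, 5800]
Period 3:
Births: 9010 × 0.564 = 5082  |  8417 × 0.261 = 2197 → 7279
20–39: 8228 × 0.988 = 8129
40–59: 9010 × 0.966 = 8704
60–79: 8417 × 0.989 = 8324
80+: 13863 × 0.938 + 5800 × 0.478 = 13003 + 2772 = 15775
Net migration: 40–59 + 590 → 9294; 80+ − 540 → 15235
End of period: [7279, 8129, 9294, 8324, 15235]
Scenario B total after 3 periods: 48261
Difference B − A = 48261 − 45305 = 2956

2956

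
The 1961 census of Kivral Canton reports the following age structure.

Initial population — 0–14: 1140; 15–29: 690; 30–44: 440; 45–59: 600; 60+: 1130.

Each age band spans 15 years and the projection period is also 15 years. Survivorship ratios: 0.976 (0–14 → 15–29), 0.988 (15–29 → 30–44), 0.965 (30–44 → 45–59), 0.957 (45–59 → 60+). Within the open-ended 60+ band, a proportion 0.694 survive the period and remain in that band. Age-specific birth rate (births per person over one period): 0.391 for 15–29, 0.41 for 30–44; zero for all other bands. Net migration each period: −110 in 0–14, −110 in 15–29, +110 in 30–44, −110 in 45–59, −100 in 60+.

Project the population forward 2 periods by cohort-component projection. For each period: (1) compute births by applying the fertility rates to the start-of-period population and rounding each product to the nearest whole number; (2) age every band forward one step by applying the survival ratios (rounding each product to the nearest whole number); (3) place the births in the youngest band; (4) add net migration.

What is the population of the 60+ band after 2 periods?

Period 1.
Births: 690 × 0.391 = 270 ; 440 × 0.41 = 180 — total 450
15–29: 1140 × 0.976 = 1113
30–44: 690 × 0.988 = 682
45–59: 440 × 0.965 = 425
60+: 600 × 0.957 + 1130 × 0.694 = 574 + 784 = 1358
Net migration: 0–14 − 110 → 340; 15–29 − 110 → 1003; 30–44 + 110 → 792; 45–59 − 110 → 315; 60+ − 100 → 1258
Population now: 0–14=340, 15–29=1003, 30–44=792, 45–59=315, 60+=1258
Period 2.
Births: 1003 × 0.391 = 392 ; 792 × 0.41 = 325 — total 717
15–29: 340 × 0.976 = 332
30–44: 1003 × 0.988 = 991
45–59: 792 × 0.965 = 764
60+: 315 × 0.957 + 1258 × 0.694 = 301 + 873 = 1174
Net migration: 0–14 − 110 → 607; 15–29 − 110 → 222; 30–44 + 110 → 1101; 45–59 − 110 → 654; 60+ − 100 → 1074
Population now: 0–14=607, 15–29=222, 30–44=1101, 45–59=654, 60+=1074

1074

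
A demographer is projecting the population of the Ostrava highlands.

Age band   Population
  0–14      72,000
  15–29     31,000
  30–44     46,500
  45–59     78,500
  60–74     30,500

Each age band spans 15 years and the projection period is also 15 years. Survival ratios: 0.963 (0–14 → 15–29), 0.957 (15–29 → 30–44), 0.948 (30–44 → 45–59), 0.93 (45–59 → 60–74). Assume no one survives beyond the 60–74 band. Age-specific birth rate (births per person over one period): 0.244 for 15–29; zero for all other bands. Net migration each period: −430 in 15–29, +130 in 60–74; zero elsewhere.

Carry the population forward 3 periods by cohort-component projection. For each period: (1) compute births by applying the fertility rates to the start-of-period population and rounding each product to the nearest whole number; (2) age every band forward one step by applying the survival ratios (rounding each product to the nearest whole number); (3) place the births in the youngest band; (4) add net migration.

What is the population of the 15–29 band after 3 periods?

[period 1]
Births: 31000 * 0.244 = 7564
15–29: 72000 * 0.963 = 69336
30–44: 31000 * 0.957 = 29667
45–59: 46500 * 0.948 = 44082
60–74: 78500 * 0.93 = 73005
Net migration: 15–29 − 430 → 68906; 60–74 + 130 → 73135
Giving 7564 / 68906 / 29667 / 44082 / 73135.
[period 2]
Births: 68906 * 0.244 = 16813
15–29: 7564 * 0.963 = 7284
30–44: 68906 * 0.957 = 65943
45–59: 29667 * 0.948 = 28124
60–74: 44082 * 0.93 = 40996
Net migration: 15–29 − 430 → 6854; 60–74 + 130 → 41126
Giving 16813 / 6854 / 65943 / 28124 / 41126.
[period 3]
Births: 6854 * 0.244 = 1672
15–29: 16813 * 0.963 = 16191
30–44: 6854 * 0.957 = 6559
45–59: 65943 * 0.948 = 62514
60–74: 28124 * 0.93 = 26155
Net migration: 15–29 − 430 → 15761; 60–74 + 130 → 26285
Giving 1672 / 15761 / 6559 / 62514 / 26285.

15761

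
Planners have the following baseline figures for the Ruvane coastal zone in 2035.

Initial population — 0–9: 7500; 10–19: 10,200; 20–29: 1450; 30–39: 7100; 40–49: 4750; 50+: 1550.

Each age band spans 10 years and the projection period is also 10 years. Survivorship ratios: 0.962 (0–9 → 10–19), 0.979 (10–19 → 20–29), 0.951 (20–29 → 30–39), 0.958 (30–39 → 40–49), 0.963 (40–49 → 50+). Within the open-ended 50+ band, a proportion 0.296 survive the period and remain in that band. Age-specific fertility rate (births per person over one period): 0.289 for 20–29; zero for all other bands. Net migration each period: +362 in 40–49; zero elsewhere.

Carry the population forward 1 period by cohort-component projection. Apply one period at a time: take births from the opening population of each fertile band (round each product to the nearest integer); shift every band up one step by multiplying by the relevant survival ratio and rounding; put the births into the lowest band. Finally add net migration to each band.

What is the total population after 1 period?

31196

Call the groups 1 to 6, youngest first.
After projecting period 1:
Births: 1450 × 0.289 = 419
Group 2: 7500 × 0.962 = 7215
Group 3: 10200 × 0.979 = 9986
Group 4: 1450 × 0.951 = 1379
Group 5: 7100 × 0.958 = 6802
Group 6: 4750 × 0.963 + 1550 × 0.296 = 4574 + 459 = 5033
Net migration: Group 5 + 362 → 7164
Giving 419 / 7215 / 9986 / 1379 / 7164 / 5033.
Total after period 1: 419 + 7215 + 9986 + 1379 + 7164 + 5033 = 31196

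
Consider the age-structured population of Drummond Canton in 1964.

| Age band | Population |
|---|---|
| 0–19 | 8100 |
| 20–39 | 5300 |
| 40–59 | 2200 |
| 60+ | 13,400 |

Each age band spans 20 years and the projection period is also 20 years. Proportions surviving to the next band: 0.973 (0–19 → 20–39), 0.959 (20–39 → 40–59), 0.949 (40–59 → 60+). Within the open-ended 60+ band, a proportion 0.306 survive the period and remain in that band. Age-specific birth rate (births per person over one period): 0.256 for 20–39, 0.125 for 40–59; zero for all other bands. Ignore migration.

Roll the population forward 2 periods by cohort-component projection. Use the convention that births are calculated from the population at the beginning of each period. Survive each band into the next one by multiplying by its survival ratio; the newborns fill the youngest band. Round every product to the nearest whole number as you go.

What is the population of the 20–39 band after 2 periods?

1588

— Period 1 —
Births: 5300 × 0.256 = 1357 ; 2200 × 0.125 = 275 ⇒ total 1632
20–39: 8100 × 0.973 = 7881
40–59: 5300 × 0.959 = 5083
60+: 2200 × 0.949 + 13400 × 0.306 = 2088 + 4100 = 6188
Population now: 0–19=1632, 20–39=7881, 40–59=5083, 60+=6188
— Period 2 —
Births: 7881 × 0.256 = 2018 ; 5083 × 0.125 = 635 ⇒ total 2653
20–39: 1632 × 0.973 = 1588
40–59: 7881 × 0.959 = 7558
60+: 5083 × 0.949 + 6188 × 0.306 = 4824 + 1894 = 6718
Population now: 0–19=2653, 20–39=1588, 40–59=7558, 60+=6718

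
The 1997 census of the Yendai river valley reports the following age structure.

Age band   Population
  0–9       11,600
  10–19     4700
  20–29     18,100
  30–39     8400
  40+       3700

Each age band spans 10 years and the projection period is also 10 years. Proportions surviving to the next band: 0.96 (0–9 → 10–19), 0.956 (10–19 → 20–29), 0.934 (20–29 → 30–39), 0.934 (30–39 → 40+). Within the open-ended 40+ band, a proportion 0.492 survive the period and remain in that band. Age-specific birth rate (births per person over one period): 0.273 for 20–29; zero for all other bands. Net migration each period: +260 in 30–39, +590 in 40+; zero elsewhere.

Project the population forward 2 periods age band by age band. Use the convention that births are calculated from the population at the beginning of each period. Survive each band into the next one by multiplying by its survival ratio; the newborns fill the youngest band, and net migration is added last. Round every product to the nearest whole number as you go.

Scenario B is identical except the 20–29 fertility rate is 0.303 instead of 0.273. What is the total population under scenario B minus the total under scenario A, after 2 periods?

Let band 1 be 0–9 through band 5 = 40+.
After projecting period 1:
Births: 18100 × 0.273 = 4941
Band 2: 11600 × 0.96 = 11136
Band 3: 4700 × 0.956 = 4493
Band 4: 18100 × 0.934 = 16905
Band 5: 8400 × 0.934 + 3700 × 0.492 = 7846 + 1820 = 9666
Net migration: Band 4 + 260 → 17165; Band 5 + 590 → 10256
→ [4941, 11136, 4493, 17165, 10256]
After projecting period 2:
Births: 4493 × 0.273 = 1227
Band 2: 4941 × 0.96 = 4743
Band 3: 11136 × 0.956 = 10646
Band 4: 4493 × 0.934 = 4196
Band 5: 17165 × 0.934 + 10256 × 0.492 = 16032 + 5046 = 21078
Net migration: Band 4 + 260 → 4456; Band 5 + 590 → 21668
→ [1227, 4743, 10646, 4456, 21668]
Scenario A total after 2 periods: 42740
Scenario B projection —
After projecting period 1:
Births: 18100 × 0.303 = 5484
Band 2: 11600 × 0.96 = 11136
Band 3: 4700 × 0.956 = 4493
Band 4: 18100 × 0.934 = 16905
Band 5: 8400 × 0.934 + 3700 × 0.492 = 7846 + 1820 = 9666
Net migration: Band 4 + 260 → 17165; Band 5 + 590 → 10256
→ [5484, 11136, 4493, 17165, 10256]
After projecting period 2:
Births: 4493 × 0.303 = 1361
Band 2: 5484 × 0.96 = 5265
Band 3: 11136 × 0.956 = 10646
Band 4: 4493 × 0.934 = 4196
Band 5: 17165 × 0.934 + 10256 × 0.492 = 16032 + 5046 = 21078
Net migration: Band 4 + 260 → 4456; Band 5 + 590 → 21668
→ [1361, 5265, 10646, 4456, 21668]
Scenario B total after 2 periods: 43396
Difference B − A = 43396 − 42740 = 656

656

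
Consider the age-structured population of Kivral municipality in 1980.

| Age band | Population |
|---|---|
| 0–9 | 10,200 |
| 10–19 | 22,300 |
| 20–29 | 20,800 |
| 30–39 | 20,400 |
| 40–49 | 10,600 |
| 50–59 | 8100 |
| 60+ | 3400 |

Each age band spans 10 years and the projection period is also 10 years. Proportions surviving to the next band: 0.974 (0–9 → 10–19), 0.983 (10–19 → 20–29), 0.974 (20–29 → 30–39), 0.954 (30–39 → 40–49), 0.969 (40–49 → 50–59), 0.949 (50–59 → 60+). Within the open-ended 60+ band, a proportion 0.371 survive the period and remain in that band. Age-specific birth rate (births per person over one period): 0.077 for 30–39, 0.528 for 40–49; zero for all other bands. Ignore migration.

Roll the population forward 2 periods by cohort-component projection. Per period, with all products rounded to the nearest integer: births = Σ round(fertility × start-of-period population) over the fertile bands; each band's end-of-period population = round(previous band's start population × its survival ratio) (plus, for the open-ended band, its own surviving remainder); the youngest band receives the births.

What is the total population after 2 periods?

Period 1.
Births: 20400 × 0.077 = 1571  |  10600 × 0.528 = 5597 → total 7168
10–19: 10200 × 0.974 = 9935
20–29: 22300 × 0.983 = 21921
30–39: 20800 × 0.974 = 20259
40–49: 20400 × 0.954 = 19462
50–59: 10600 × 0.969 = 10271
60+: 8100 × 0.949 + 3400 × 0.371 = 7687 + 1261 = 8948
Population now: 0–9=7168, 10–19=9935, 20–29=21921, 30–39=20259, 40–49=19462, 50–59=10271, 60+=8948
Period 2.
Births: 20259 × 0.077 = 1560  |  19462 × 0.528 = 10276 → total 11836
10–19: 7168 × 0.974 = 6982
20–29: 9935 × 0.983 = 9766
30–39: 21921 × 0.974 = 21351
40–49: 20259 × 0.954 = 19327
50–59: 19462 × 0.969 = 18859
60+: 10271 × 0.949 + 8948 × 0.371 = 9747 + 3320 = 13067
Population now: 0–9=11836, 10–19=6982, 20–29=9766, 30–39=21351, 40–49=19327, 50–59=18859, 60+=13067
Total after period 2: 11836 + 6982 + 9766 + 21351 + 19327 + 18859 + 13067 = 101188

101188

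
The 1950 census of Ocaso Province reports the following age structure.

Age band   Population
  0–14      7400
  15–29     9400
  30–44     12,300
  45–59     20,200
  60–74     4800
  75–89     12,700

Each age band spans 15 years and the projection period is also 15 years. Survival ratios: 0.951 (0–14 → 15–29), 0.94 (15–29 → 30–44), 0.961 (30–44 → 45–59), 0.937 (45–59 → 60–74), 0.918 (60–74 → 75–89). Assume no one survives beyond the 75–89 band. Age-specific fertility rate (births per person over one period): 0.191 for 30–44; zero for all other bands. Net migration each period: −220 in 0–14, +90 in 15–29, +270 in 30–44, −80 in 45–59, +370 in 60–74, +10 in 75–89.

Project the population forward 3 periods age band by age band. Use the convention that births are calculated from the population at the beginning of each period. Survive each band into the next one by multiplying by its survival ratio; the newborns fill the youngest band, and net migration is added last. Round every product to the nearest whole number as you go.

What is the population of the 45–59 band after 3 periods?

6617

Let band 1 be 0–14 through band 6 = 75–89.
Period 1:
Births: 12300 * 0.191 = 2349
Band 2: 7400 * 0.951 = 7037
Band 3: 9400 * 0.94 = 8836
Band 4: 12300 * 0.961 = 11820
Band 5: 20200 * 0.937 = 18927
Band 6: 4800 * 0.918 = 4406
Net migration: Band 1 − 220 → 2129; Band 2 + 90 → 7127; Band 3 + 270 → 9106; Band 4 − 80 → 11740; Band 5 + 370 → 19297; Band 6 + 10 → 4416
→ [2129, 7127, 9106, 11740, 19297, 4416]
Period 2:
Births: 9106 * 0.191 = 1739
Band 2: 2129 * 0.951 = 2025
Band 3: 7127 * 0.94 = 6699
Band 4: 9106 * 0.961 = 8751
Band 5: 11740 * 0.937 = 11000
Band 6: 19297 * 0.918 = 17715
Net migration: Band 1 − 220 → 1519; Band 2 + 90 → 2115; Band 3 + 270 → 6969; Band 4 − 80 → 8671; Band 5 + 370 → 11370; Band 6 + 10 → 17725
→ [1519, 2115, 6969, 8671, 11370, 17725]
Period 3:
Births: 6969 * 0.191 = 1331
Band 2: 1519 * 0.951 = 1445
Band 3: 2115 * 0.94 = 1988
Band 4: 6969 * 0.961 = 6697
Band 5: 8671 * 0.937 = 8125
Band 6: 11370 * 0.918 = 10438
Net migration: Band 1 − 220 → 1111; Band 2 + 90 → 1535; Band 3 + 270 → 2258; Band 4 − 80 → 6617; Band 5 + 370 → 8495; Band 6 + 10 → 10448
→ [1111, 1535, 2258, 6617, 8495, 10448]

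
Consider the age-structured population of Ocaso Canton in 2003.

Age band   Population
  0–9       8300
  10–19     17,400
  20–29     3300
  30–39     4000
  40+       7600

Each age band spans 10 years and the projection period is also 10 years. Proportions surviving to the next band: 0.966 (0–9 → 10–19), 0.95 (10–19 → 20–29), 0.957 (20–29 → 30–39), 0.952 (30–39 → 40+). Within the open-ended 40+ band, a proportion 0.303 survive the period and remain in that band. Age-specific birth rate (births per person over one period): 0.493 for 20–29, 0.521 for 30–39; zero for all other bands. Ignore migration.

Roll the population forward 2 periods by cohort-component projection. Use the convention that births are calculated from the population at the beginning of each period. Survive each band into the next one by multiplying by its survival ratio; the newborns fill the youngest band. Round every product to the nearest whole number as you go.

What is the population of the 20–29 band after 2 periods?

7617

Numbering the groups 1..5 from youngest to oldest:
— Period 1 —
Births: 3300 * 0.493 = 1627, 4000 * 0.521 = 2084 ⇒ total 3711
Group 2: 8300 * 0.966 = 8018
Group 3: 17400 * 0.95 = 16530
Group 4: 3300 * 0.957 = 3158
Group 5: 4000 * 0.952 + 7600 * 0.303 = 3808 + 2303 = 6111
End of period: [3711, 8018, 16530, 3158, 6111]
— Period 2 —
Births: 16530 * 0.493 = 8149, 3158 * 0.521 = 1645 ⇒ total 9794
Group 2: 3711 * 0.966 = 3585
Group 3: 8018 * 0.95 = 7617
Group 4: 16530 * 0.957 = 15819
Group 5: 3158 * 0.952 + 6111 * 0.303 = 3006 + 1852 = 4858
End of period: [9794, 3585, 7617, 15819, 4858]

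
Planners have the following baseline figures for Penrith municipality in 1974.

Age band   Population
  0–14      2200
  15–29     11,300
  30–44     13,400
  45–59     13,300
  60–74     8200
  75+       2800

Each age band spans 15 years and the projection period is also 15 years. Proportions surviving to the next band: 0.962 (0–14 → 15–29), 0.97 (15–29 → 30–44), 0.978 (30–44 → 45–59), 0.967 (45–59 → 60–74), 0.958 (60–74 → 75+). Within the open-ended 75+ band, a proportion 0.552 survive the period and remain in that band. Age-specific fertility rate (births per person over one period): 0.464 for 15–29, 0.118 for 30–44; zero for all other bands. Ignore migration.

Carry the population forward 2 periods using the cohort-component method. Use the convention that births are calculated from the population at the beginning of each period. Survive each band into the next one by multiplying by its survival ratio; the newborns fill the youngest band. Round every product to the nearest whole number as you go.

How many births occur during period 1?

6824

Call the bands 1 to 6, youngest first.
Period 1.
Births: 11300 * 0.464 = 5243 ; 13400 * 0.118 = 1581 ⇒ total 6824
Band 2: 2200 * 0.962 = 2116
Band 3: 11300 * 0.97 = 10961
Band 4: 13400 * 0.978 = 13105
Band 5: 13300 * 0.967 = 12861
Band 6: 8200 * 0.958 + 2800 * 0.552 = 7856 + 1546 = 9402
Population now: 0–14=6824, 15–29=2116, 30–44=10961, 45–59=13105, 60–74=12861, 75+=9402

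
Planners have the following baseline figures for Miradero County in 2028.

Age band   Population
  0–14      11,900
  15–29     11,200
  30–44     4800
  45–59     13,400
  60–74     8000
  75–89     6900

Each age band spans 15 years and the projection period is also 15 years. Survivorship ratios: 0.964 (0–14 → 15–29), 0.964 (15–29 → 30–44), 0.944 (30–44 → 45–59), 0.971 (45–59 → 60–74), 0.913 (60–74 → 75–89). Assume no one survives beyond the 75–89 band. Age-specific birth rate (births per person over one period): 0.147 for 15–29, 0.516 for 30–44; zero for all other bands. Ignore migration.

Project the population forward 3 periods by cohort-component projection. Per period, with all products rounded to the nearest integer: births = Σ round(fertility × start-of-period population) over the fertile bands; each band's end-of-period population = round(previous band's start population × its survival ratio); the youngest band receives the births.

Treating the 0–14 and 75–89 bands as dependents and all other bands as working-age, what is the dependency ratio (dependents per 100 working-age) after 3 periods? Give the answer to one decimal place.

33.1

Period 1.
Births: 11200 × 0.147 = 1646 ; 4800 × 0.516 = 2477 — total 4123
15–29: 11900 × 0.964 = 11472
30–44: 11200 × 0.964 = 10797
45–59: 4800 × 0.944 = 4531
60–74: 13400 × 0.971 = 13011
75–89: 8000 × 0.913 = 7304
→ [4123, 11472, 10797, 4531, 13011, 7304]
Period 2.
Births: 11472 × 0.147 = 1686 ; 10797 × 0.516 = 5571 — total 7257
15–29: 4123 × 0.964 = 3975
30–44: 11472 × 0.964 = 11059
45–59: 10797 × 0.944 = 10192
60–74: 4531 × 0.971 = 4400
75–89: 13011 × 0.913 = 11879
→ [7257, 3975, 11059, 10192, 4400, 11879]
Period 3.
Births: 3975 × 0.147 = 584 ; 11059 × 0.516 = 5706 — total 6290
15–29: 7257 × 0.964 = 6996
30–44: 3975 × 0.964 = 3832
45–59: 11059 × 0.944 = 10440
60–74: 10192 × 0.971 = 9896
75–89: 4400 × 0.913 = 4017
→ [6290, 6996, 3832, 10440, 9896, 4017]
Dependents (band 0–14 + band 75–89) = 6290 + 4017 = 10307; working-age = 31164; ratio = 10307/31164 × 100 = 33.1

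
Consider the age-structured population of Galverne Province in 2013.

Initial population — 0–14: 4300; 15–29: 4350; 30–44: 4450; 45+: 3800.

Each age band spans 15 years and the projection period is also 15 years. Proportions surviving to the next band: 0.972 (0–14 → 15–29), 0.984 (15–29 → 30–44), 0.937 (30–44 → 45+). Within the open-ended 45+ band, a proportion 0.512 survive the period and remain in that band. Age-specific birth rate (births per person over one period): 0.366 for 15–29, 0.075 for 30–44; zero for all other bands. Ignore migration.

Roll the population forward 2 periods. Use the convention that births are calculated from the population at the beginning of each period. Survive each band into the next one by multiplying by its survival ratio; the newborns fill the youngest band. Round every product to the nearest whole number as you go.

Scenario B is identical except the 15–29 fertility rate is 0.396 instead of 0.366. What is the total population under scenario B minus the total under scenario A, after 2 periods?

Numbering the groups 1..4 from youngest to oldest:
— Period 1 —
Births: 4350 × 0.366 = 1592, 4450 × 0.075 = 334 ⇒ total 1926
Group 2: 4300 × 0.972 = 4180
Group 3: 4350 × 0.984 = 4280
Group 4: 4450 × 0.937 + 3800 × 0.512 = 4170 + 1946 = 6116
→ [1926, 4180, 4280, 6116]
— Period 2 —
Births: 4180 × 0.366 = 1530, 4280 × 0.075 = 321 ⇒ total 1851
Group 2: 1926 × 0.972 = 1872
Group 3: 4180 × 0.984 = 4113
Group 4: 4280 × 0.937 + 6116 × 0.512 = 4010 + 3131 = 7141
→ [1851, 1872, 4113, 7141]
Scenario A total after 2 periods: 14977
Scenario B projection —
— Period 1 —
Births: 4350 × 0.396 = 1723, 4450 × 0.075 = 334 ⇒ total 2057
Group 2: 4300 × 0.972 = 4180
Group 3: 4350 × 0.984 = 4280
Group 4: 4450 × 0.937 + 3800 × 0.512 = 4170 + 1946 = 6116
→ [2057, 4180, 4280, 6116]
— Period 2 —
Births: 4180 × 0.396 = 1655, 4280 × 0.075 = 321 ⇒ total 1976
Group 2: 2057 × 0.972 = 1999
Group 3: 4180 × 0.984 = 4113
Group 4: 4280 × 0.937 + 6116 × 0.512 = 4010 + 3131 = 7141
→ [1976, 1999, 4113, 7141]
Scenario B total after 2 periods: 15229
Difference B − A = 15229 − 14977 = 252

252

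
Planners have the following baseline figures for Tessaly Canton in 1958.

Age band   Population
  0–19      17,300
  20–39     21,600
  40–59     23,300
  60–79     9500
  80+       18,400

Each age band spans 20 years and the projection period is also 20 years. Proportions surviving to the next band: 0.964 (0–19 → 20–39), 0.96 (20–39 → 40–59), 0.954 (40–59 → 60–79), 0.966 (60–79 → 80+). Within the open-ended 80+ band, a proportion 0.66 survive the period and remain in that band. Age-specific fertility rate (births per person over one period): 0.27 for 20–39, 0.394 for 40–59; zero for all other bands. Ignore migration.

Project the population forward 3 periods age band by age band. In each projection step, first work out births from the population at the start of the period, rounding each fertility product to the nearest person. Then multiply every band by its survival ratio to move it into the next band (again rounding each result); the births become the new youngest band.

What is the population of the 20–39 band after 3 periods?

12217

After projecting period 1:
Births: 21600 * 0.27 = 5832, 23300 * 0.394 = 9180 — total 15012
20–39: 17300 * 0.964 = 16677
40–59: 21600 * 0.96 = 20736
60–79: 23300 * 0.954 = 22228
80+: 9500 * 0.966 + 18400 * 0.66 = 9177 + 12144 = 21321
Population now: 0–19=15012, 20–39=16677, 40–59=20736, 60–79=22228, 80+=21321
After projecting period 2:
Births: 16677 * 0.27 = 4503, 20736 * 0.394 = 8170 — total 12673
20–39: 15012 * 0.964 = 14472
40–59: 16677 * 0.96 = 16010
60–79: 20736 * 0.954 = 19782
80+: 22228 * 0.966 + 21321 * 0.66 = 21472 + 14072 = 35544
Population now: 0–19=12673, 20–39=14472, 40–59=16010, 60–79=19782, 80+=35544
After projecting period 3:
Births: 14472 * 0.27 = 3907, 16010 * 0.394 = 6308 — total 10215
20–39: 12673 * 0.964 = 12217
40–59: 14472 * 0.96 = 13893
60–79: 16010 * 0.954 = 15274
80+: 19782 * 0.966 + 35544 * 0.66 = 19109 + 23459 = 42568
Population now: 0–19=10215, 20–39=12217, 40–59=13893, 60–79=15274, 80+=42568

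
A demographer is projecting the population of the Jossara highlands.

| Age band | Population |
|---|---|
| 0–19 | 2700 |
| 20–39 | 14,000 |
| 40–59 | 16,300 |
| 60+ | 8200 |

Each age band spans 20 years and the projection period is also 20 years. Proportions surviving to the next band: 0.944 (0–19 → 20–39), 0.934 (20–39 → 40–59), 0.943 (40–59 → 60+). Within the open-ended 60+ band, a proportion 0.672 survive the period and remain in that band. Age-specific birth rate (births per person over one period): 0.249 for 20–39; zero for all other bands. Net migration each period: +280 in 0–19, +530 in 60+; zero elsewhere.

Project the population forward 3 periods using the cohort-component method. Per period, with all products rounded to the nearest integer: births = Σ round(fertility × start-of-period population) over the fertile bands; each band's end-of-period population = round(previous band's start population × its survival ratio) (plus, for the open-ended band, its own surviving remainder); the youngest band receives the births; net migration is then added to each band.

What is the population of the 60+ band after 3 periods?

21086

Numbering the groups 1..4 from youngest to oldest:
[period 1]
Births: 14000 * 0.249 = 3486
Group 2: 2700 * 0.944 = 2549
Group 3: 14000 * 0.934 = 13076
Group 4: 16300 * 0.943 + 8200 * 0.672 = 15371 + 5510 = 20881
Net migration: Group 1 + 280 → 3766; Group 4 + 530 → 21411
Population now: 0–19=3766, 20–39=2549, 40–59=13076, 60+=21411
[period 2]
Births: 2549 * 0.249 = 635
Group 2: 3766 * 0.944 = 3555
Group 3: 2549 * 0.934 = 2381
Group 4: 13076 * 0.943 + 21411 * 0.672 = 12331 + 14388 = 26719
Net migration: Group 1 + 280 → 915; Group 4 + 530 → 27249
Population now: 0–19=915, 20–39=3555, 40–59=2381, 60+=27249
[period 3]
Births: 3555 * 0.249 = 885
Group 2: 915 * 0.944 = 864
Group 3: 3555 * 0.934 = 3320
Group 4: 2381 * 0.943 + 27249 * 0.672 = 2245 + 18311 = 20556
Net migration: Group 1 + 280 → 1165; Group 4 + 530 → 21086
Population now: 0–19=1165, 20–39=864, 40–59=3320, 60+=21086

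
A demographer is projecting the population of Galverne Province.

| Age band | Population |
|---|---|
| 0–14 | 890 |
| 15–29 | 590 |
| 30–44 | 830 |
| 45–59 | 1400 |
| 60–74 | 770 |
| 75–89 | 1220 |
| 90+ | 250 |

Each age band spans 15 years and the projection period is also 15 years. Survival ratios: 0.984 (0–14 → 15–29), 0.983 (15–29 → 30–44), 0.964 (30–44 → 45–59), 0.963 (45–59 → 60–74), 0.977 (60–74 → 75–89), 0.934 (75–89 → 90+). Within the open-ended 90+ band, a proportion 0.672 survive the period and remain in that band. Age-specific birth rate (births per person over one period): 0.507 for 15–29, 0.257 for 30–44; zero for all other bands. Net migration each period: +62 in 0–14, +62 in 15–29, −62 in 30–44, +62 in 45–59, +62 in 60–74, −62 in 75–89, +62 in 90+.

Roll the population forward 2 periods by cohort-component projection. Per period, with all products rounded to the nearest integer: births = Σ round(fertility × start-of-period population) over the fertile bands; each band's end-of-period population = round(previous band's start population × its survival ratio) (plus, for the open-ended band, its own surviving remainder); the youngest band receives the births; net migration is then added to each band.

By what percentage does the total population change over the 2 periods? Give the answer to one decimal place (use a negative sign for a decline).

10.1

(Bands numbered youngest = 1 to oldest = 7.)
After projecting period 1:
Births: 590 * 0.507 = 299  |  830 * 0.257 = 213 — total 512
Band 2: 890 * 0.984 = 876
Band 3: 590 * 0.983 = 580
Band 4: 830 * 0.964 = 800
Band 5: 1400 * 0.963 = 1348
Band 6: 770 * 0.977 = 752
Band 7: 1220 * 0.934 + 250 * 0.672 = 1139 + 168 = 1307
Net migration: Band 1 + 62 → 574; Band 2 + 62 → 938; Band 3 − 62 → 518; Band 4 + 62 → 862; Band 5 + 62 → 1410; Band 6 − 62 → 690; Band 7 + 62 → 1369
End of period: [574, 938, 518, 862, 1410, 690, 1369]
After projecting period 2:
Births: 938 * 0.507 = 476  |  518 * 0.257 = 133 — total 609
Band 2: 574 * 0.984 = 565
Band 3: 938 * 0.983 = 922
Band 4: 518 * 0.964 = 499
Band 5: 862 * 0.963 = 830
Band 6: 1410 * 0.977 = 1378
Band 7: 690 * 0.934 + 1369 * 0.672 = 644 + 920 = 1564
Net migration: Band 1 + 62 → 671; Band 2 + 62 → 627; Band 3 − 62 → 860; Band 4 + 62 → 561; Band 5 + 62 → 892; Band 6 − 62 → 1316; Band 7 + 62 → 1626
End of period: [671, 627, 860, 561, 892, 1316, 1626]
Total: 5950 → 6553; change = 603; percentage change = 10.1%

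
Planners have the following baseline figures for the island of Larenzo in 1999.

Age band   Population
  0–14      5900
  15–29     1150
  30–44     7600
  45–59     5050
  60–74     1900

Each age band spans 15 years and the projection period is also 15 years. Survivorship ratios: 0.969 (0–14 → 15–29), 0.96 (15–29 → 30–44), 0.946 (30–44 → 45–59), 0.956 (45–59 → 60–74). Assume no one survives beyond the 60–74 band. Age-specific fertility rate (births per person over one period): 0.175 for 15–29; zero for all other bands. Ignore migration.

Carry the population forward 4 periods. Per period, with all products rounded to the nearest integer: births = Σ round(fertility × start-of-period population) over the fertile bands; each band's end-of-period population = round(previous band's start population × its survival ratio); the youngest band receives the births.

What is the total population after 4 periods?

6274

After projecting period 1:
Births: 1150 * 0.175 = 201
15–29: 5900 * 0.969 = 5717
30–44: 1150 * 0.96 = 1104
45–59: 7600 * 0.946 = 7190
60–74: 5050 * 0.956 = 4828
End of period: [201, 5717, 1104, 7190, 4828]
After projecting period 2:
Births: 5717 * 0.175 = 1000
15–29: 201 * 0.969 = 195
30–44: 5717 * 0.96 = 5488
45–59: 1104 * 0.946 = 1044
60–74: 7190 * 0.956 = 6874
End of period: [1000, 195, 5488, 1044, 6874]
After projecting period 3:
Births: 195 * 0.175 = 34
15–29: 1000 * 0.969 = 969
30–44: 195 * 0.96 = 187
45–59: 5488 * 0.946 = 5192
60–74: 1044 * 0.956 = 998
End of period: [34, 969, 187, 5192, 998]
After projecting period 4:
Births: 969 * 0.175 = 170
15–29: 34 * 0.969 = 33
30–44: 969 * 0.96 = 930
45–59: 187 * 0.946 = 177
60–74: 5192 * 0.956 = 4964
End of period: [170, 33, 930, 177, 4964]
Total after period 4: 170 + 33 + 930 + 177 + 4964 = 6274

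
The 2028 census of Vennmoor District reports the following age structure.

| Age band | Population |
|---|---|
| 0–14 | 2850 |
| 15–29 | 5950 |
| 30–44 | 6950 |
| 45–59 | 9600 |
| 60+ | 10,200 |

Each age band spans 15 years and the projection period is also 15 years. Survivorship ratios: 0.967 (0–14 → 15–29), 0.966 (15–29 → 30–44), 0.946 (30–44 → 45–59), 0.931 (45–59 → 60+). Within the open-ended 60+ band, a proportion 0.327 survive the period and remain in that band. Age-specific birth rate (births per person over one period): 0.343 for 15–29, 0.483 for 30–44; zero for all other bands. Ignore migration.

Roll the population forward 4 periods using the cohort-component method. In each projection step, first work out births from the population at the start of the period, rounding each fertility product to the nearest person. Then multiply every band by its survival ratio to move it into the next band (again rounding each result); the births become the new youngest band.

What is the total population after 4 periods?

[period 1]
Births: 5950 * 0.343 = 2041, 6950 * 0.483 = 3357 → 5398
15–29: 2850 * 0.967 = 2756
30–44: 5950 * 0.966 = 5748
45–59: 6950 * 0.946 = 6575
60+: 9600 * 0.931 + 10200 * 0.327 = 8938 + 3335 = 12273
Population now: 0–14=5398, 15–29=2756, 30–44=5748, 45–59=6575, 60+=12273
[period 2]
Births: 2756 * 0.343 = 945, 5748 * 0.483 = 2776 → 3721
15–29: 5398 * 0.967 = 5220
30–44: 2756 * 0.966 = 2662
45–59: 5748 * 0.946 = 5438
60+: 6575 * 0.931 + 12273 * 0.327 = 6121 + 4013 = 10134
Population now: 0–14=3721, 15–29=5220, 30–44=2662, 45–59=5438, 60+=10134
[period 3]
Births: 5220 * 0.343 = 1790, 2662 * 0.483 = 1286 → 3076
15–29: 3721 * 0.967 = 3598
30–44: 5220 * 0.966 = 5043
45–59: 2662 * 0.946 = 2518
60+: 5438 * 0.931 + 10134 * 0.327 = 5063 + 3314 = 8377
Population now: 0–14=3076, 15–29=3598, 30–44=5043, 45–59=2518, 60+=8377
[period 4]
Births: 3598 * 0.343 = 1234, 5043 * 0.483 = 2436 → 3670
15–29: 3076 * 0.967 = 2974
30–44: 3598 * 0.966 = 3476
45–59: 5043 * 0.946 = 4771
60+: 2518 * 0.931 + 8377 * 0.327 = 2344 + 2739 = 5083
Population now: 0–14=3670, 15–29=2974, 30–44=3476, 45–59=4771, 60+=5083
Total after period 4: 3670 + 2974 + 3476 + 4771 + 5083 = 19974

19974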